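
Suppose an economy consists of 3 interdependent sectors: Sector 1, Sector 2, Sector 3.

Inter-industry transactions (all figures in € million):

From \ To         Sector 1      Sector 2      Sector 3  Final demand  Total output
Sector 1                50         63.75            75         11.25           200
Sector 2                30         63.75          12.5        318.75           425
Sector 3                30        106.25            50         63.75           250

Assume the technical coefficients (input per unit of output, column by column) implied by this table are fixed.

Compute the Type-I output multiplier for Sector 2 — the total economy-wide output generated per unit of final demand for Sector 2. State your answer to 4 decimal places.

Technical coefficients a_ij = z_ij / X_j:
  a_11 = 50/200 = 0.25, a_21 = 30/200 = 0.15, a_31 = 30/200 = 0.15
  a_12 = 63.75/425 = 0.15, a_22 = 63.75/425 = 0.15, a_32 = 106.25/425 = 0.25
  a_13 = 75/250 = 0.30, a_23 = 12.5/250 = 0.05, a_33 = 50/250 = 0.20
I − A =
  [   0.75    -0.15    -0.30]
  [  -0.15     0.85    -0.05]
  [  -0.15    -0.25     0.80]
Cofactors of I−A, C_ij = (−1)^(i+j)·(minor ij) (rows/columns in the sector order above):
  C_11 = (0.85)(0.80) − (-0.05)(-0.25) = 0.6675
  C_12 = −[(-0.15)(0.80) − (-0.05)(-0.15)] = 0.1275
  C_13 = (-0.15)(-0.25) − (0.85)(-0.15) = 0.1650
  C_21 = −[(-0.15)(0.80) − (-0.30)(-0.25)] = 0.1950
  C_22 = (0.75)(0.80) − (-0.30)(-0.15) = 0.5550
  C_23 = −[(0.75)(-0.25) − (-0.15)(-0.15)] = 0.2100
  C_31 = (-0.15)(-0.05) − (-0.30)(0.85) = 0.2625
  C_32 = −[(0.75)(-0.05) − (-0.30)(-0.15)] = 0.0825
  C_33 = (0.75)(0.85) − (-0.15)(-0.15) = 0.6150
det(I−A) = Σ_j (I−A)_1j·C_1j = (0.75)(0.6675) + (-0.15)(0.1275) + (-0.30)(0.1650) = 0.4320
adj(I−A) = Cᵀ =
  [ 0.6675   0.1950   0.2625]
  [ 0.1275   0.5550   0.0825]
  [ 0.1650   0.2100   0.6150]
(I − A)⁻¹ = adj(I−A) / det(I−A) ≈
  [   1.54514     0.45139     0.60764]
  [   0.29514     1.28472     0.19097]
  [   0.38194     0.48611     1.42361]
The output multiplier for sector j is the column-j sum of the Leontief inverse (I − A)⁻¹ = adj(I−A) / det(I−A).
Column 2 of adj(I−A): (0.1950, 0.5550, 0.2100); det(I−A) = 0.4320.
m_2 = (0.1950 + 0.5550 + 0.2100) / 0.4320 = 0.96 / 0.4320 ≈ 2.2222.

m_2 = 2.2222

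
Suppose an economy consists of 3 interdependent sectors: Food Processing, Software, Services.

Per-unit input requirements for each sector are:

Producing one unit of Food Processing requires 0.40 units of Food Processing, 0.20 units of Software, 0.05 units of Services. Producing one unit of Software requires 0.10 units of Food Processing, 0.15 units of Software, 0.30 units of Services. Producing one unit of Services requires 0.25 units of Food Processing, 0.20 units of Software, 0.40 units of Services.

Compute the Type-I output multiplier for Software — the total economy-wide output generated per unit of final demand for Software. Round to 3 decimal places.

m_2 = 2.885

I − A =
  [   0.60    -0.10    -0.25]
  [  -0.20     0.85    -0.20]
  [  -0.05    -0.30     0.60]
Cofactors of I−A, C_ij = (−1)^(i+j)·(minor ij) (rows/columns in the sector order above):
  C_11 = (0.85)(0.60) − (-0.20)(-0.30) = 0.4500
  C_12 = −[(-0.20)(0.60) − (-0.20)(-0.05)] = 0.1300
  C_13 = (-0.20)(-0.30) − (0.85)(-0.05) = 0.1025
  C_21 = −[(-0.10)(0.60) − (-0.25)(-0.30)] = 0.1350
  C_22 = (0.60)(0.60) − (-0.25)(-0.05) = 0.3475
  C_23 = −[(0.60)(-0.30) − (-0.10)(-0.05)] = 0.1850
  C_31 = (-0.10)(-0.20) − (-0.25)(0.85) = 0.2325
  C_32 = −[(0.60)(-0.20) − (-0.25)(-0.20)] = 0.1700
  C_33 = (0.60)(0.85) − (-0.10)(-0.20) = 0.4900
det(I−A) = Σ_j (I−A)_1j·C_1j = (0.60)(0.4500) + (-0.10)(0.1300) + (-0.25)(0.1025) = 0.231375
adj(I−A) = Cᵀ =
  [ 0.4500   0.1350   0.2325]
  [ 0.1300   0.3475   0.1700]
  [ 0.1025   0.1850   0.4900]
(I − A)⁻¹ = adj(I−A) / det(I−A) ≈
  [   1.9449     0.5835     1.0049]
  [   0.5619     1.5019     0.7347]
  [   0.4430     0.7996     2.1178]
The output multiplier for sector j is the column-j sum of the Leontief inverse (I − A)⁻¹ = adj(I−A) / det(I−A).
Column 2 of adj(I−A): (0.1350, 0.3475, 0.1850); det(I−A) = 0.231375.
m_2 = (0.1350 + 0.3475 + 0.1850) / 0.231375 = 0.6675 / 0.231375 ≈ 2.885.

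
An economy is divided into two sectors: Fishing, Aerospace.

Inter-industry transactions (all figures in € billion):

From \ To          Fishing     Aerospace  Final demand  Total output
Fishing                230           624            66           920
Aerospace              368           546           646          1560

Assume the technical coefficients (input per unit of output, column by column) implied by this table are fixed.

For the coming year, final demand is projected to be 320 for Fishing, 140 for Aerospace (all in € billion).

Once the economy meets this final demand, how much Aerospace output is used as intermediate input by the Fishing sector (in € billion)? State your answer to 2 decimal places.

Technical coefficients a_ij = z_ij / X_j:
  a_FF = 230/920 = 0.25, a_AF = 368/920 = 0.40
  a_FA = 624/1560 = 0.40, a_AA = 546/1560 = 0.35
I − A =
  [   0.75    -0.40]
  [  -0.40     0.65]
det(I−A) = (0.75)(0.65) − (-0.40)(-0.40) = 0.3275
adj(I−A) = [[0.65, 0.40], [0.40, 0.75]]
(I − A)⁻¹ = adj(I−A) / det(I−A) ≈
  [   1.9847     1.2214]
  [   1.2214     2.2901]
First solve x = (I − A)⁻¹ d = adj(I−A)·d / det(I−A); in particular x_F = (0.65·320 + 0.40·140) / 0.3275 = 264.00 / 0.3275 ≈ 806.1069.
Intermediate flow from A to F: z_AF = a_AF · x_F = 0.40 × 264.00 / 0.3275 = 105.60 / 0.3275 ≈ 322.44.

z_AF = 322.44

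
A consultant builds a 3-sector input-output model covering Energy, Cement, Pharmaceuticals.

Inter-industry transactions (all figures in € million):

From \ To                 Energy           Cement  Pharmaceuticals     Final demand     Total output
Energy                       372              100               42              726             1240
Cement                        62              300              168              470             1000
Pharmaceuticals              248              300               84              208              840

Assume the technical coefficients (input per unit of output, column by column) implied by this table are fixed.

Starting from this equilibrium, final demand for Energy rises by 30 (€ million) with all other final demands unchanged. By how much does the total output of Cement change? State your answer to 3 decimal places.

Δx_C = 6.662

Technical coefficients a_ij = z_ij / X_j:
  a_EE = 372/1240 = 0.30, a_CE = 62/1240 = 0.05, a_PE = 248/1240 = 0.20
  a_EC = 100/1000 = 0.10, a_CC = 300/1000 = 0.30, a_PC = 300/1000 = 0.30
  a_EP = 42/840 = 0.05, a_CP = 168/840 = 0.20, a_PP = 84/840 = 0.10
I − A =
  [   0.70    -0.10    -0.05]
  [  -0.05     0.70    -0.20]
  [  -0.20    -0.30     0.90]
Cofactors of I−A, C_ij = (−1)^(i+j)·(minor ij) (rows/columns in the sector order above):
  C_11 = (0.70)(0.90) − (-0.20)(-0.30) = 0.5700
  C_12 = −[(-0.05)(0.90) − (-0.20)(-0.20)] = 0.0850
  C_13 = (-0.05)(-0.30) − (0.70)(-0.20) = 0.1550
  C_21 = −[(-0.10)(0.90) − (-0.05)(-0.30)] = 0.1050
  C_22 = (0.70)(0.90) − (-0.05)(-0.20) = 0.6200
  C_23 = −[(0.70)(-0.30) − (-0.10)(-0.20)] = 0.2300
  C_31 = (-0.10)(-0.20) − (-0.05)(0.70) = 0.0550
  C_32 = −[(0.70)(-0.20) − (-0.05)(-0.05)] = 0.1425
  C_33 = (0.70)(0.70) − (-0.10)(-0.05) = 0.4850
det(I−A) = Σ_j (I−A)_1j·C_1j = (0.70)(0.5700) + (-0.10)(0.0850) + (-0.05)(0.1550) = 0.38275
adj(I−A) = Cᵀ =
  [ 0.5700   0.1050   0.0550]
  [ 0.0850   0.6200   0.1425]
  [ 0.1550   0.2300   0.4850]
(I − A)⁻¹ = adj(I−A) / det(I−A) ≈
  [   1.4892     0.2743     0.1437]
  [   0.2221     1.6199     0.3723]
  [   0.4050     0.6009     1.2671]
Δx = (I − A)⁻¹ Δd with Δd having +30 in the Energy component and 0 elsewhere.
So Δx_C = L_CE · (+30), where L_CE = adj(I−A)_CE / det(I−A) = 0.0850 / 0.38275.
Δx_C = 0.0850 × (+30) / 0.38275 = 2.55 / 0.38275 ≈ 6.662.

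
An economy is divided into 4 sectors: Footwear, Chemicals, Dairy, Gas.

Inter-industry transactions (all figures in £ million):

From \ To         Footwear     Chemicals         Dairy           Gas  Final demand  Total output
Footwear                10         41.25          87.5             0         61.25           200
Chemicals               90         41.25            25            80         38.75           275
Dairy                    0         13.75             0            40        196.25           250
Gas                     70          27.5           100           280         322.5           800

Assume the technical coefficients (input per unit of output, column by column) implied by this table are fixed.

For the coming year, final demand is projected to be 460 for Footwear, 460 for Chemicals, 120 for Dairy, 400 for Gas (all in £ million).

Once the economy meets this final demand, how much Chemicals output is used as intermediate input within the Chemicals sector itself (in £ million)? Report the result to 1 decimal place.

z_CC = 168.9

Technical coefficients a_ij = z_ij / X_j:
  a_FF = 10/200 = 0.05, a_CF = 90/200 = 0.45, a_DF = 0/200 = 0.00, a_GF = 70/200 = 0.35
  a_FC = 41.25/275 = 0.15, a_CC = 41.25/275 = 0.15, a_DC = 13.75/275 = 0.05, a_GC = 27.5/275 = 0.10
  a_FD = 87.5/250 = 0.35, a_CD = 25/250 = 0.10, a_DD = 0/250 = 0.00, a_GD = 100/250 = 0.40
  a_FG = 0/800 = 0.00, a_CG = 80/800 = 0.10, a_DG = 40/800 = 0.05, a_GG = 280/800 = 0.35
I − A =
  [   0.95    -0.15    -0.35     0.00]
  [  -0.45     0.85    -0.10    -0.10]
  [   0.00    -0.05     1.00    -0.05]
  [  -0.35    -0.10    -0.40     0.65]
Compute the cofactors C_ij = (−1)^(i+j)·(3×3 minor ij) of I−A; the adjugate is their transpose:
adj(I−A) = Cᵀ =
  [ 0.519750   0.107625   0.205625   0.032375]
  [ 0.320250   0.592375   0.214375   0.107625]
  [ 0.033500   0.038250   0.466250   0.041750]
  [ 0.349750   0.172625   0.430625   0.727375]
det(I−A) = Σ_j (I−A)_1j·C_1j = (0.95)(0.519750) + (-0.15)(0.320250) + (-0.35)(0.033500) + (0.00)(0.349750) = 0.4340
(I − A)⁻¹ = adj(I−A) / det(I−A) ≈
  [   1.1976     0.2480     0.4738     0.0746]
  [   0.7379     1.3649     0.4940     0.2480]
  [   0.0772     0.0881     1.0743     0.0962]
  [   0.8059     0.3978     0.9922     1.6760]
First solve x = (I − A)⁻¹ d = adj(I−A)·d / det(I−A); in particular x_C = (0.320250·460 + 0.592375·460 + 0.214375·120 + 0.107625·400) / 0.4340 = 488.5825 / 0.4340 ≈ 1125.766.
Intermediate flow from C to C: z_CC = a_CC · x_C = 0.15 × 488.5825 / 0.4340 = 73.287375 / 0.4340 ≈ 168.9.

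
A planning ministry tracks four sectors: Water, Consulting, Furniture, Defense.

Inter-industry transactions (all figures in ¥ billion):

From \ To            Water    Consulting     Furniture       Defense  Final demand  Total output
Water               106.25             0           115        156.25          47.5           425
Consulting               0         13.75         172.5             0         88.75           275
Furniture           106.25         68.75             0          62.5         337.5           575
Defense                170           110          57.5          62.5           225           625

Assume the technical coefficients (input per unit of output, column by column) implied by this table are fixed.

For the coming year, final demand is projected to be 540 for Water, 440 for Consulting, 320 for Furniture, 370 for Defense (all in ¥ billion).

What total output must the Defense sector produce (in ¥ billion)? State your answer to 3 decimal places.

x_D = 1558.159

Technical coefficients a_ij = z_ij / X_j:
  a_WW = 106.25/425 = 0.25, a_CW = 0/425 = 0.00, a_FW = 106.25/425 = 0.25, a_DW = 170/425 = 0.40
  a_WC = 0/275 = 0.00, a_CC = 13.75/275 = 0.05, a_FC = 68.75/275 = 0.25, a_DC = 110/275 = 0.40
  a_WF = 115/575 = 0.20, a_CF = 172.5/575 = 0.30, a_FF = 0/575 = 0.00, a_DF = 57.5/575 = 0.10
  a_WD = 156.25/625 = 0.25, a_CD = 0/625 = 0.00, a_FD = 62.5/625 = 0.10, a_DD = 62.5/625 = 0.10
I − A =
  [   0.75     0.00    -0.20    -0.25]
  [   0.00     0.95    -0.30     0.00]
  [  -0.25    -0.25     1.00    -0.10]
  [  -0.40    -0.40    -0.10     0.90]
Compute the cofactors C_ij = (−1)^(i+j)·(3×3 minor ij) of I−A; the adjugate is their transpose:
adj(I−A) = Cᵀ =
  [ 0.766000   0.159250   0.224750   0.237750]
  [ 0.079500   0.508250   0.172500   0.041250]
  [ 0.251750   0.198750   0.546250   0.130625]
  [ 0.403750   0.318750   0.237250   0.608750]
det(I−A) = Σ_j (I−A)_1j·C_1j = (0.75)(0.766000) + (0.00)(0.079500) + (-0.20)(0.251750) + (-0.25)(0.403750) = 0.4232125
(I − A)⁻¹ = adj(I−A) / det(I−A) ≈
  [   1.8100     0.3763     0.5311     0.5618]
  [   0.1878     1.2009     0.4076     0.0975]
  [   0.5949     0.4696     1.2907     0.3087]
  [   0.9540     0.7532     0.5606     1.4384]
x = (I − A)⁻¹ d = adj(I−A)·d / det(I−A), with det(I−A) = 0.4232125:
  x_W = (0.766000·540 + 0.159250·440 + 0.224750·320 + 0.237750·370) / 0.4232125 = 643.5975 / 0.4232125 ≈ 1520.743
  x_C = (0.079500·540 + 0.508250·440 + 0.172500·320 + 0.041250·370) / 0.4232125 = 337.0225 / 0.4232125 ≈ 796.343
  x_F = (0.251750·540 + 0.198750·440 + 0.546250·320 + 0.130625·370) / 0.4232125 = 446.52625 / 0.4232125 ≈ 1055.088
  x_D = (0.403750·540 + 0.318750·440 + 0.237250·320 + 0.608750·370) / 0.4232125 = 659.4325 / 0.4232125 ≈ 1558.159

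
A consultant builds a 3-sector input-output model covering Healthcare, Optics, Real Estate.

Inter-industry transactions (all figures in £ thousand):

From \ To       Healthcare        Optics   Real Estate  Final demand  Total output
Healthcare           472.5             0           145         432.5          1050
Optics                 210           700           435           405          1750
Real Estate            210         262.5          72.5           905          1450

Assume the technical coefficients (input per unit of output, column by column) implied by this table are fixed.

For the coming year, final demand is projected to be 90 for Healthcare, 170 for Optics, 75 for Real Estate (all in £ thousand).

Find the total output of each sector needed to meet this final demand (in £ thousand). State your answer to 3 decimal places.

x_1 = 198.356, x_2 = 444.932, x_3 = 190.959

Technical coefficients a_ij = z_ij / X_j:
  a_11 = 472.5/1050 = 0.45, a_21 = 210/1050 = 0.20, a_31 = 210/1050 = 0.20
  a_12 = 0/1750 = 0.00, a_22 = 700/1750 = 0.40, a_32 = 262.5/1750 = 0.15
  a_13 = 145/1450 = 0.10, a_23 = 435/1450 = 0.30, a_33 = 72.5/1450 = 0.05
I − A =
  [   0.55     0.00    -0.10]
  [  -0.20     0.60    -0.30]
  [  -0.20    -0.15     0.95]
Cofactors of I−A, C_ij = (−1)^(i+j)·(minor ij) (rows/columns in the sector order above):
  C_11 = (0.60)(0.95) − (-0.30)(-0.15) = 0.5250
  C_12 = −[(-0.20)(0.95) − (-0.30)(-0.20)] = 0.2500
  C_13 = (-0.20)(-0.15) − (0.60)(-0.20) = 0.1500
  C_21 = −[(0.00)(0.95) − (-0.10)(-0.15)] = 0.0150
  C_22 = (0.55)(0.95) − (-0.10)(-0.20) = 0.5025
  C_23 = −[(0.55)(-0.15) − (0.00)(-0.20)] = 0.0825
  C_31 = (0.00)(-0.30) − (-0.10)(0.60) = 0.0600
  C_32 = −[(0.55)(-0.30) − (-0.10)(-0.20)] = 0.1850
  C_33 = (0.55)(0.60) − (0.00)(-0.20) = 0.3300
det(I−A) = Σ_j (I−A)_1j·C_1j = (0.55)(0.5250) + (0.00)(0.2500) + (-0.10)(0.1500) = 0.27375
adj(I−A) = Cᵀ =
  [ 0.5250   0.0150   0.0600]
  [ 0.2500   0.5025   0.1850]
  [ 0.1500   0.0825   0.3300]
(I − A)⁻¹ = adj(I−A) / det(I−A) ≈
  [   1.9178     0.0548     0.2192]
  [   0.9132     1.8356     0.6758]
  [   0.5479     0.3014     1.2055]
x = (I − A)⁻¹ d = adj(I−A)·d / det(I−A), with det(I−A) = 0.27375:
  x_1 = (0.5250·90 + 0.0150·170 + 0.0600·75) / 0.27375 = 54.30 / 0.27375 ≈ 198.356
  x_2 = (0.2500·90 + 0.5025·170 + 0.1850·75) / 0.27375 = 121.80 / 0.27375 ≈ 444.932
  x_3 = (0.1500·90 + 0.0825·170 + 0.3300·75) / 0.27375 = 52.275 / 0.27375 ≈ 190.959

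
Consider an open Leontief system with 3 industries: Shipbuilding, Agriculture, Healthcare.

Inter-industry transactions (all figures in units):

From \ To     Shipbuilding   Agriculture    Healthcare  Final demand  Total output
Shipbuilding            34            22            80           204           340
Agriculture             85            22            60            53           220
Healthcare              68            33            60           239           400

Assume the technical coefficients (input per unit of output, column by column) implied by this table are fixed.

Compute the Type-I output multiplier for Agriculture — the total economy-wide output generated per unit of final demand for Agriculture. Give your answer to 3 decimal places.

m_2 = 1.657

Technical coefficients a_ij = z_ij / X_j:
  a_11 = 34/340 = 0.10, a_21 = 85/340 = 0.25, a_31 = 68/340 = 0.20
  a_12 = 22/220 = 0.10, a_22 = 22/220 = 0.10, a_32 = 33/220 = 0.15
  a_13 = 80/400 = 0.20, a_23 = 60/400 = 0.15, a_33 = 60/400 = 0.15
I − A =
  [   0.90    -0.10    -0.20]
  [  -0.25     0.90    -0.15]
  [  -0.20    -0.15     0.85]
Cofactors of I−A, C_ij = (−1)^(i+j)·(minor ij) (rows/columns in the sector order above):
  C_11 = (0.90)(0.85) − (-0.15)(-0.15) = 0.7425
  C_12 = −[(-0.25)(0.85) − (-0.15)(-0.20)] = 0.2425
  C_13 = (-0.25)(-0.15) − (0.90)(-0.20) = 0.2175
  C_21 = −[(-0.10)(0.85) − (-0.20)(-0.15)] = 0.1150
  C_22 = (0.90)(0.85) − (-0.20)(-0.20) = 0.7250
  C_23 = −[(0.90)(-0.15) − (-0.10)(-0.20)] = 0.1550
  C_31 = (-0.10)(-0.15) − (-0.20)(0.90) = 0.1950
  C_32 = −[(0.90)(-0.15) − (-0.20)(-0.25)] = 0.1850
  C_33 = (0.90)(0.90) − (-0.10)(-0.25) = 0.7850
det(I−A) = Σ_j (I−A)_1j·C_1j = (0.90)(0.7425) + (-0.10)(0.2425) + (-0.20)(0.2175) = 0.6005
adj(I−A) = Cᵀ =
  [ 0.7425   0.1150   0.1950]
  [ 0.2425   0.7250   0.1850]
  [ 0.2175   0.1550   0.7850]
(I − A)⁻¹ = adj(I−A) / det(I−A) ≈
  [   1.2365     0.1915     0.3247]
  [   0.4038     1.2073     0.3081]
  [   0.3622     0.2581     1.3072]
The output multiplier for sector j is the column-j sum of the Leontief inverse (I − A)⁻¹ = adj(I−A) / det(I−A).
Column 2 of adj(I−A): (0.1150, 0.7250, 0.1550); det(I−A) = 0.6005.
m_2 = (0.1150 + 0.7250 + 0.1550) / 0.6005 = 0.995 / 0.6005 ≈ 1.657.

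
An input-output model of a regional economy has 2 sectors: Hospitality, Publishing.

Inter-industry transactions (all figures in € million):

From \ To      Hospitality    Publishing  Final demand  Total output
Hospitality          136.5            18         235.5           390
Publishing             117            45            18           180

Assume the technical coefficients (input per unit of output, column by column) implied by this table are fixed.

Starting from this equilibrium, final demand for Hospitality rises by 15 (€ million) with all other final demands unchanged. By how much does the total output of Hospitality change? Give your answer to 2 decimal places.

Δx_H = 24.59

Technical coefficients a_ij = z_ij / X_j:
  a_HH = 136.5/390 = 0.35, a_PH = 117/390 = 0.30
  a_HP = 18/180 = 0.10, a_PP = 45/180 = 0.25
I − A =
  [   0.65    -0.10]
  [  -0.30     0.75]
det(I−A) = (0.65)(0.75) − (-0.10)(-0.30) = 0.4575
adj(I−A) = [[0.75, 0.10], [0.30, 0.65]]
(I − A)⁻¹ = adj(I−A) / det(I−A) ≈
  [   1.6393     0.2186]
  [   0.6557     1.4208]
Δx = (I − A)⁻¹ Δd with Δd having +15 in the Hospitality component and 0 elsewhere.
So Δx_H = L_HH · (+15), where L_HH = adj(I−A)_HH / det(I−A) = 0.75 / 0.4575.
Δx_H = 0.75 × (+15) / 0.4575 = 11.25 / 0.4575 ≈ 24.59.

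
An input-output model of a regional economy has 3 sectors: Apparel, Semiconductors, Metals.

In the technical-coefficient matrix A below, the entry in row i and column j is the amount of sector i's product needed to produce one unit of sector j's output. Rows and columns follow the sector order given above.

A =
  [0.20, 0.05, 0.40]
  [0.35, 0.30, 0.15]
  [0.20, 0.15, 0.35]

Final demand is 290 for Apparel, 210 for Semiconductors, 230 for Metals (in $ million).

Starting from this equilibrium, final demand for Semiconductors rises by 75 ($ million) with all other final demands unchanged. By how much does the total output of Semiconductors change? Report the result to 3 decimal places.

I − A =
  [   0.80    -0.05    -0.40]
  [  -0.35     0.70    -0.15]
  [  -0.20    -0.15     0.65]
Cofactors of I−A, C_ij = (−1)^(i+j)·(minor ij) (rows/columns in the sector order above):
  C_11 = (0.70)(0.65) − (-0.15)(-0.15) = 0.4325
  C_12 = −[(-0.35)(0.65) − (-0.15)(-0.20)] = 0.2575
  C_13 = (-0.35)(-0.15) − (0.70)(-0.20) = 0.1925
  C_21 = −[(-0.05)(0.65) − (-0.40)(-0.15)] = 0.0925
  C_22 = (0.80)(0.65) − (-0.40)(-0.20) = 0.4400
  C_23 = −[(0.80)(-0.15) − (-0.05)(-0.20)] = 0.1300
  C_31 = (-0.05)(-0.15) − (-0.40)(0.70) = 0.2875
  C_32 = −[(0.80)(-0.15) − (-0.40)(-0.35)] = 0.2600
  C_33 = (0.80)(0.70) − (-0.05)(-0.35) = 0.5425
det(I−A) = Σ_j (I−A)_1j·C_1j = (0.80)(0.4325) + (-0.05)(0.2575) + (-0.40)(0.1925) = 0.256125
adj(I−A) = Cᵀ =
  [ 0.4325   0.0925   0.2875]
  [ 0.2575   0.4400   0.2600]
  [ 0.1925   0.1300   0.5425]
(I − A)⁻¹ = adj(I−A) / det(I−A) ≈
  [   1.6886     0.3612     1.1225]
  [   1.0054     1.7179     1.0151]
  [   0.7516     0.5076     2.1181]
Δx = (I − A)⁻¹ Δd with Δd having +75 in the Semiconductors component and 0 elsewhere.
So Δx_S = L_SS · (+75), where L_SS = adj(I−A)_SS / det(I−A) = 0.4400 / 0.256125.
Δx_S = 0.4400 × (+75) / 0.256125 = 33.00 / 0.256125 ≈ 128.843.

Δx_S = 128.843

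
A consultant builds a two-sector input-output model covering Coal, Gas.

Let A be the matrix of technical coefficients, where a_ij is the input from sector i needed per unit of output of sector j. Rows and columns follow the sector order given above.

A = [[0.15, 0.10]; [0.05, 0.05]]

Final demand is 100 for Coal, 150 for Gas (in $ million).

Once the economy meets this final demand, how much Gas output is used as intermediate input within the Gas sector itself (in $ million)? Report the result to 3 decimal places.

I − A =
  [   0.85    -0.10]
  [  -0.05     0.95]
det(I−A) = (0.85)(0.95) − (-0.10)(-0.05) = 0.8025
adj(I−A) = [[0.95, 0.10], [0.05, 0.85]]
(I − A)⁻¹ = adj(I−A) / det(I−A) ≈
  [   1.1838     0.1246]
  [   0.0623     1.0592]
First solve x = (I − A)⁻¹ d = adj(I−A)·d / det(I−A); in particular x_2 = (0.05·100 + 0.85·150) / 0.8025 = 132.50 / 0.8025 ≈ 165.10903.
Intermediate flow from 2 to 2: z_22 = a_22 · x_2 = 0.05 × 132.50 / 0.8025 = 6.625 / 0.8025 ≈ 8.255.

z_22 = 8.255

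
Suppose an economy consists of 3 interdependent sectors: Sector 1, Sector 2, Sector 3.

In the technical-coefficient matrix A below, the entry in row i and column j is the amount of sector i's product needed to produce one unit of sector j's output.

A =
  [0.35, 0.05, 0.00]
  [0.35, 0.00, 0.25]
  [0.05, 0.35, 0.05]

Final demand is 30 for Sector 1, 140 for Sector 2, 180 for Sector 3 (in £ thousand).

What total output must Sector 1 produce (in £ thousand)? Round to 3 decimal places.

I − A =
  [   0.65    -0.05     0.00]
  [  -0.35     1.00    -0.25]
  [  -0.05    -0.35     0.95]
Cofactors of I−A, C_ij = (−1)^(i+j)·(minor ij) (rows/columns in the sector order above):
  C_11 = (1.00)(0.95) − (-0.25)(-0.35) = 0.8625
  C_12 = −[(-0.35)(0.95) − (-0.25)(-0.05)] = 0.3450
  C_13 = (-0.35)(-0.35) − (1.00)(-0.05) = 0.1725
  C_21 = −[(-0.05)(0.95) − (0.00)(-0.35)] = 0.0475
  C_22 = (0.65)(0.95) − (0.00)(-0.05) = 0.6175
  C_23 = −[(0.65)(-0.35) − (-0.05)(-0.05)] = 0.2300
  C_31 = (-0.05)(-0.25) − (0.00)(1.00) = 0.0125
  C_32 = −[(0.65)(-0.25) − (0.00)(-0.35)] = 0.1625
  C_33 = (0.65)(1.00) − (-0.05)(-0.35) = 0.6325
det(I−A) = Σ_j (I−A)_1j·C_1j = (0.65)(0.8625) + (-0.05)(0.3450) + (0.00)(0.1725) = 0.543375
adj(I−A) = Cᵀ =
  [ 0.8625   0.0475   0.0125]
  [ 0.3450   0.6175   0.1625]
  [ 0.1725   0.2300   0.6325]
(I − A)⁻¹ = adj(I−A) / det(I−A) ≈
  [   1.5873     0.0874     0.0230]
  [   0.6349     1.1364     0.2991]
  [   0.3175     0.4233     1.1640]
x = (I − A)⁻¹ d = adj(I−A)·d / det(I−A), with det(I−A) = 0.543375:
  x_1 = (0.8625·30 + 0.0475·140 + 0.0125·180) / 0.543375 = 34.775 / 0.543375 ≈ 63.998
  x_2 = (0.3450·30 + 0.6175·140 + 0.1625·180) / 0.543375 = 126.05 / 0.543375 ≈ 231.976
  x_3 = (0.1725·30 + 0.2300·140 + 0.6325·180) / 0.543375 = 151.225 / 0.543375 ≈ 278.307

x_1 = 63.998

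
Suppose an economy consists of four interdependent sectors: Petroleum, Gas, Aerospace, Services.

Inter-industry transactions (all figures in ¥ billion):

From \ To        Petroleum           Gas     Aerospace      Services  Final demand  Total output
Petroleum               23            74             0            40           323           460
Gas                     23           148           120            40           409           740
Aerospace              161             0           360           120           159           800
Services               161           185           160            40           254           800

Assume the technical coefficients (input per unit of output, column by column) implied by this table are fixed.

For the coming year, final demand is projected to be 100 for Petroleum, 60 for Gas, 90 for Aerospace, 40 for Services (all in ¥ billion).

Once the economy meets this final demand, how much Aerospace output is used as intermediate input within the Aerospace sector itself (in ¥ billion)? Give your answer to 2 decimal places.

z_AA = 135.02

Technical coefficients a_ij = z_ij / X_j:
  a_PP = 23/460 = 0.05, a_GP = 23/460 = 0.05, a_AP = 161/460 = 0.35, a_SP = 161/460 = 0.35
  a_PG = 74/740 = 0.10, a_GG = 148/740 = 0.20, a_AG = 0/740 = 0.00, a_SG = 185/740 = 0.25
  a_PA = 0/800 = 0.00, a_GA = 120/800 = 0.15, a_AA = 360/800 = 0.45, a_SA = 160/800 = 0.20
  a_PS = 40/800 = 0.05, a_GS = 40/800 = 0.05, a_AS = 120/800 = 0.15, a_SS = 40/800 = 0.05
I − A =
  [   0.95    -0.10     0.00    -0.05]
  [  -0.05     0.80    -0.15    -0.05]
  [  -0.35     0.00     0.55    -0.15]
  [  -0.35    -0.25    -0.20     0.95]
Compute the cofactors C_ij = (−1)^(i+j)·(3×3 minor ij) of I−A; the adjugate is their transpose:
adj(I−A) = Cᵀ =
  [ 0.381500   0.056125   0.025125   0.027000]
  [ 0.095500   0.454750   0.142750   0.051500]
  [ 0.305500   0.078500   0.689000   0.129000]
  [ 0.230000   0.156875   0.191875   0.410000]
det(I−A) = Σ_j (I−A)_1j·C_1j = (0.95)(0.381500) + (-0.10)(0.095500) + (0.00)(0.305500) + (-0.05)(0.230000) = 0.341375
(I − A)⁻¹ = adj(I−A) / det(I−A) ≈
  [   1.1175     0.1644     0.0736     0.0791]
  [   0.2798     1.3321     0.4182     0.1509]
  [   0.8949     0.2300     2.0183     0.3779]
  [   0.6737     0.4595     0.5621     1.2010]
First solve x = (I − A)⁻¹ d = adj(I−A)·d / det(I−A); in particular x_A = (0.305500·100 + 0.078500·60 + 0.689000·90 + 0.129000·40) / 0.341375 = 102.43 / 0.341375 ≈ 300.0513.
Intermediate flow from A to A: z_AA = a_AA · x_A = 0.45 × 102.43 / 0.341375 = 46.0935 / 0.341375 ≈ 135.02.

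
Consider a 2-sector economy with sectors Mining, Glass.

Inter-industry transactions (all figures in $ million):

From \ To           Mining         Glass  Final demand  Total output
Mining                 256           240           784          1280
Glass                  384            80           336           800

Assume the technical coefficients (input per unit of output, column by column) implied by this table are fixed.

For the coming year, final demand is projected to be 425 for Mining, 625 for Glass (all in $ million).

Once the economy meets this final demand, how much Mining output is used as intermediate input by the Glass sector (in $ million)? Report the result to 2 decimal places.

z_12 = 298.81

Technical coefficients a_ij = z_ij / X_j:
  a_11 = 256/1280 = 0.20, a_21 = 384/1280 = 0.30
  a_12 = 240/800 = 0.30, a_22 = 80/800 = 0.10
I − A =
  [   0.80    -0.30]
  [  -0.30     0.90]
det(I−A) = (0.80)(0.90) − (-0.30)(-0.30) = 0.6300
adj(I−A) = [[0.90, 0.30], [0.30, 0.80]]
(I − A)⁻¹ = adj(I−A) / det(I−A) ≈
  [   1.4286     0.4762]
  [   0.4762     1.2698]
First solve x = (I − A)⁻¹ d = adj(I−A)·d / det(I−A); in particular x_2 = (0.30·425 + 0.80·625) / 0.6300 = 627.50 / 0.6300 ≈ 996.0317.
Intermediate flow from 1 to 2: z_12 = a_12 · x_2 = 0.30 × 627.50 / 0.6300 = 188.25 / 0.6300 ≈ 298.81.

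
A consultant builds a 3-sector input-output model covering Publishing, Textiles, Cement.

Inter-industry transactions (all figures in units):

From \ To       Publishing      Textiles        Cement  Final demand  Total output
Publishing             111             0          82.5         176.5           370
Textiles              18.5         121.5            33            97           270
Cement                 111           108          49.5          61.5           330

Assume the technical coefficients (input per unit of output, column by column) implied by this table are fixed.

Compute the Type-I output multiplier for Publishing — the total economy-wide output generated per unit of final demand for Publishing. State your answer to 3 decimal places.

Technical coefficients a_ij = z_ij / X_j:
  a_PP = 111/370 = 0.30, a_TP = 18.5/370 = 0.05, a_CP = 111/370 = 0.30
  a_PT = 0/270 = 0.00, a_TT = 121.5/270 = 0.45, a_CT = 108/270 = 0.40
  a_PC = 82.5/330 = 0.25, a_TC = 33/330 = 0.10, a_CC = 49.5/330 = 0.15
I − A =
  [   0.70     0.00    -0.25]
  [  -0.05     0.55    -0.10]
  [  -0.30    -0.40     0.85]
Cofactors of I−A, C_ij = (−1)^(i+j)·(minor ij) (rows/columns in the sector order above):
  C_11 = (0.55)(0.85) − (-0.10)(-0.40) = 0.4275
  C_12 = −[(-0.05)(0.85) − (-0.10)(-0.30)] = 0.0725
  C_13 = (-0.05)(-0.40) − (0.55)(-0.30) = 0.1850
  C_21 = −[(0.00)(0.85) − (-0.25)(-0.40)] = 0.1000
  C_22 = (0.70)(0.85) − (-0.25)(-0.30) = 0.5200
  C_23 = −[(0.70)(-0.40) − (0.00)(-0.30)] = 0.2800
  C_31 = (0.00)(-0.10) − (-0.25)(0.55) = 0.1375
  C_32 = −[(0.70)(-0.10) − (-0.25)(-0.05)] = 0.0825
  C_33 = (0.70)(0.55) − (0.00)(-0.05) = 0.3850
det(I−A) = Σ_j (I−A)_1j·C_1j = (0.70)(0.4275) + (0.00)(0.0725) + (-0.25)(0.1850) = 0.2530
adj(I−A) = Cᵀ =
  [ 0.4275   0.1000   0.1375]
  [ 0.0725   0.5200   0.0825]
  [ 0.1850   0.2800   0.3850]
(I − A)⁻¹ = adj(I−A) / det(I−A) ≈
  [   1.6897     0.3953     0.5435]
  [   0.2866     2.0553     0.3261]
  [   0.7312     1.1067     1.5217]
The output multiplier for sector j is the column-j sum of the Leontief inverse (I − A)⁻¹ = adj(I−A) / det(I−A).
Column P of adj(I−A): (0.4275, 0.0725, 0.1850); det(I−A) = 0.2530.
m_P = (0.4275 + 0.0725 + 0.1850) / 0.2530 = 0.685 / 0.2530 ≈ 2.708.

m_P = 2.708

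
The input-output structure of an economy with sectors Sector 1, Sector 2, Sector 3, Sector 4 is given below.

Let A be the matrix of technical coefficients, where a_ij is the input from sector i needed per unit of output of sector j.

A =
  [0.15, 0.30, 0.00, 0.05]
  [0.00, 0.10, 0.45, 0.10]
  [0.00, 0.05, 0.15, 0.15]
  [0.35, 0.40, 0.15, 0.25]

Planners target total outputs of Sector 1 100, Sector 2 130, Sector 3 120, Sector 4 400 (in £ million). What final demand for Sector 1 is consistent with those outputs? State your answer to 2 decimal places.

d_1 = 26.00

I − A =
  [   0.85    -0.30     0.00    -0.05]
  [   0.00     0.90    -0.45    -0.10]
  [   0.00    -0.05     0.85    -0.15]
  [  -0.35    -0.40    -0.15     0.75]
d = (I − A) x:
  d_1 = (+0.85)·100 + (-0.30)·130 + (+0.00)·120 + (-0.05)·400 = 26.00
  d_2 = (+0.00)·100 + (+0.90)·130 + (-0.45)·120 + (-0.10)·400 = 23.00
  d_3 = (+0.00)·100 + (-0.05)·130 + (+0.85)·120 + (-0.15)·400 = 35.50
  d_4 = (-0.35)·100 + (-0.40)·130 + (-0.15)·120 + (+0.75)·400 = 195.00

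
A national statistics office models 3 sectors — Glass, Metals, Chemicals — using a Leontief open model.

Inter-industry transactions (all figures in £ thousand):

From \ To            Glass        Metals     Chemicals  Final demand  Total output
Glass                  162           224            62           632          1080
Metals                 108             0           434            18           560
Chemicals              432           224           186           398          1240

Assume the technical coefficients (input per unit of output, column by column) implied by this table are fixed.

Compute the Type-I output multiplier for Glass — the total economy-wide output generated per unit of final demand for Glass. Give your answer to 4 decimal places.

m_1 = 2.7976

Technical coefficients a_ij = z_ij / X_j:
  a_11 = 162/1080 = 0.15, a_21 = 108/1080 = 0.10, a_31 = 432/1080 = 0.40
  a_12 = 224/560 = 0.40, a_22 = 0/560 = 0.00, a_32 = 224/560 = 0.40
  a_13 = 62/1240 = 0.05, a_23 = 434/1240 = 0.35, a_33 = 186/1240 = 0.15
I − A =
  [   0.85    -0.40    -0.05]
  [  -0.10     1.00    -0.35]
  [  -0.40    -0.40     0.85]
Cofactors of I−A, C_ij = (−1)^(i+j)·(minor ij) (rows/columns in the sector order above):
  C_11 = (1.00)(0.85) − (-0.35)(-0.40) = 0.7100
  C_12 = −[(-0.10)(0.85) − (-0.35)(-0.40)] = 0.2250
  C_13 = (-0.10)(-0.40) − (1.00)(-0.40) = 0.4400
  C_21 = −[(-0.40)(0.85) − (-0.05)(-0.40)] = 0.3600
  C_22 = (0.85)(0.85) − (-0.05)(-0.40) = 0.7025
  C_23 = −[(0.85)(-0.40) − (-0.40)(-0.40)] = 0.5000
  C_31 = (-0.40)(-0.35) − (-0.05)(1.00) = 0.1900
  C_32 = −[(0.85)(-0.35) − (-0.05)(-0.10)] = 0.3025
  C_33 = (0.85)(1.00) − (-0.40)(-0.10) = 0.8100
det(I−A) = Σ_j (I−A)_1j·C_1j = (0.85)(0.7100) + (-0.40)(0.2250) + (-0.05)(0.4400) = 0.4915
adj(I−A) = Cᵀ =
  [ 0.7100   0.3600   0.1900]
  [ 0.2250   0.7025   0.3025]
  [ 0.4400   0.5000   0.8100]
(I − A)⁻¹ = adj(I−A) / det(I−A) ≈
  [   1.44456     0.73245     0.38657]
  [   0.45778     1.42930     0.61546]
  [   0.89522     1.01729     1.64802]
The output multiplier for sector j is the column-j sum of the Leontief inverse (I − A)⁻¹ = adj(I−A) / det(I−A).
Column 1 of adj(I−A): (0.7100, 0.2250, 0.4400); det(I−A) = 0.4915.
m_1 = (0.7100 + 0.2250 + 0.4400) / 0.4915 = 1.375 / 0.4915 ≈ 2.7976.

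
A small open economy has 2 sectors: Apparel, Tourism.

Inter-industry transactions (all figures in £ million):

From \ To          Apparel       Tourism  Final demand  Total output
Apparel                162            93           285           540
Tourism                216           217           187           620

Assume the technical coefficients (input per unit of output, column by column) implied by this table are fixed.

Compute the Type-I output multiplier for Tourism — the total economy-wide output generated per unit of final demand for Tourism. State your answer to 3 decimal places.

m_2 = 2.152

Technical coefficients a_ij = z_ij / X_j:
  a_11 = 162/540 = 0.30, a_21 = 216/540 = 0.40
  a_12 = 93/620 = 0.15, a_22 = 217/620 = 0.35
I − A =
  [   0.70    -0.15]
  [  -0.40     0.65]
det(I−A) = (0.70)(0.65) − (-0.15)(-0.40) = 0.3950
adj(I−A) = [[0.65, 0.15], [0.40, 0.70]]
(I − A)⁻¹ = adj(I−A) / det(I−A) ≈
  [   1.6456     0.3797]
  [   1.0127     1.7722]
The output multiplier for sector j is the column-j sum of the Leontief inverse (I − A)⁻¹ = adj(I−A) / det(I−A).
Column 2 of adj(I−A): (0.15, 0.70); det(I−A) = 0.3950.
m_2 = (0.15 + 0.70) / 0.3950 = 0.85 / 0.3950 ≈ 2.152.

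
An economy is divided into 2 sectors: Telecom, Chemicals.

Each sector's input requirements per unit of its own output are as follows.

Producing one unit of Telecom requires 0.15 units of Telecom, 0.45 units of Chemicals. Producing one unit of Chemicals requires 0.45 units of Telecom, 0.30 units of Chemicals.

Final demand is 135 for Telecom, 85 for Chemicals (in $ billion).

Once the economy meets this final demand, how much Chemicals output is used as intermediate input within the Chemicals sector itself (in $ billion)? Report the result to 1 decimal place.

z_CC = 101.7

I − A =
  [   0.85    -0.45]
  [  -0.45     0.70]
det(I−A) = (0.85)(0.70) − (-0.45)(-0.45) = 0.3925
adj(I−A) = [[0.70, 0.45], [0.45, 0.85]]
(I − A)⁻¹ = adj(I−A) / det(I−A) ≈
  [   1.7834     1.1465]
  [   1.1465     2.1656]
First solve x = (I − A)⁻¹ d = adj(I−A)·d / det(I−A); in particular x_C = (0.45·135 + 0.85·85) / 0.3925 = 133.00 / 0.3925 ≈ 338.854.
Intermediate flow from C to C: z_CC = a_CC · x_C = 0.30 × 133.00 / 0.3925 = 39.90 / 0.3925 ≈ 101.7.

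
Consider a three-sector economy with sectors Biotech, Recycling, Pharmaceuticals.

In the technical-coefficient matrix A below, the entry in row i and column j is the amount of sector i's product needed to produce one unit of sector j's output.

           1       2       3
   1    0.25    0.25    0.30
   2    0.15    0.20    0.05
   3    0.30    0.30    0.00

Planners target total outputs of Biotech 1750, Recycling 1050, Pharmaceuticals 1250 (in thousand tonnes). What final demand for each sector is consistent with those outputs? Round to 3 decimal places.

d_1 = 675.000, d_2 = 515.000, d_3 = 410.000

I − A =
  [   0.75    -0.25    -0.30]
  [  -0.15     0.80    -0.05]
  [  -0.30    -0.30     1.00]
d = (I − A) x:
  d_1 = (+0.75)·1750 + (-0.25)·1050 + (-0.30)·1250 = 675.000
  d_2 = (-0.15)·1750 + (+0.80)·1050 + (-0.05)·1250 = 515.000
  d_3 = (-0.30)·1750 + (-0.30)·1050 + (+1.00)·1250 = 410.000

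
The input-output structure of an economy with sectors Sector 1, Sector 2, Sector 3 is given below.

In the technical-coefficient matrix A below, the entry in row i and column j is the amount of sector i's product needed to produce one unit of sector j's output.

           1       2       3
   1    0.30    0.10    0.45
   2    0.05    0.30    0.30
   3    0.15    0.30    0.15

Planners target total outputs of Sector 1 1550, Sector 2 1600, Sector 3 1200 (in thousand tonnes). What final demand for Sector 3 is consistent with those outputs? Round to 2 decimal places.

d_3 = 307.50

I − A =
  [   0.70    -0.10    -0.45]
  [  -0.05     0.70    -0.30]
  [  -0.15    -0.30     0.85]
d = (I − A) x:
  d_1 = (+0.70)·1550 + (-0.10)·1600 + (-0.45)·1200 = 385.00
  d_2 = (-0.05)·1550 + (+0.70)·1600 + (-0.30)·1200 = 682.50
  d_3 = (-0.15)·1550 + (-0.30)·1600 + (+0.85)·1200 = 307.50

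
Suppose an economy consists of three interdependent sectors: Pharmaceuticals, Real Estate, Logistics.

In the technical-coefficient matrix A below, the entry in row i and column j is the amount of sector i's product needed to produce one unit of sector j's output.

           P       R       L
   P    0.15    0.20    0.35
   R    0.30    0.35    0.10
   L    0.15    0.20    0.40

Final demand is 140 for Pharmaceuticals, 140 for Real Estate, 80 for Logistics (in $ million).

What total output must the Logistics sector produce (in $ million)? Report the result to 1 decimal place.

I − A =
  [   0.85    -0.20    -0.35]
  [  -0.30     0.65    -0.10]
  [  -0.15    -0.20     0.60]
Cofactors of I−A, C_ij = (−1)^(i+j)·(minor ij) (rows/columns in the sector order above):
  C_11 = (0.65)(0.60) − (-0.10)(-0.20) = 0.3700
  C_12 = −[(-0.30)(0.60) − (-0.10)(-0.15)] = 0.1950
  C_13 = (-0.30)(-0.20) − (0.65)(-0.15) = 0.1575
  C_21 = −[(-0.20)(0.60) − (-0.35)(-0.20)] = 0.1900
  C_22 = (0.85)(0.60) − (-0.35)(-0.15) = 0.4575
  C_23 = −[(0.85)(-0.20) − (-0.20)(-0.15)] = 0.2000
  C_31 = (-0.20)(-0.10) − (-0.35)(0.65) = 0.2475
  C_32 = −[(0.85)(-0.10) − (-0.35)(-0.30)] = 0.1900
  C_33 = (0.85)(0.65) − (-0.20)(-0.30) = 0.4925
det(I−A) = Σ_j (I−A)_1j·C_1j = (0.85)(0.3700) + (-0.20)(0.1950) + (-0.35)(0.1575) = 0.220375
adj(I−A) = Cᵀ =
  [ 0.3700   0.1900   0.2475]
  [ 0.1950   0.4575   0.1900]
  [ 0.1575   0.2000   0.4925]
(I − A)⁻¹ = adj(I−A) / det(I−A) ≈
  [   1.6790     0.8622     1.1231]
  [   0.8849     2.0760     0.8622]
  [   0.7147     0.9075     2.2348]
x = (I − A)⁻¹ d = adj(I−A)·d / det(I−A), with det(I−A) = 0.220375:
  x_P = (0.3700·140 + 0.1900·140 + 0.2475·80) / 0.220375 = 98.20 / 0.220375 ≈ 445.6
  x_R = (0.1950·140 + 0.4575·140 + 0.1900·80) / 0.220375 = 106.55 / 0.220375 ≈ 483.5
  x_L = (0.1575·140 + 0.2000·140 + 0.4925·80) / 0.220375 = 89.45 / 0.220375 ≈ 405.9

x_L = 405.9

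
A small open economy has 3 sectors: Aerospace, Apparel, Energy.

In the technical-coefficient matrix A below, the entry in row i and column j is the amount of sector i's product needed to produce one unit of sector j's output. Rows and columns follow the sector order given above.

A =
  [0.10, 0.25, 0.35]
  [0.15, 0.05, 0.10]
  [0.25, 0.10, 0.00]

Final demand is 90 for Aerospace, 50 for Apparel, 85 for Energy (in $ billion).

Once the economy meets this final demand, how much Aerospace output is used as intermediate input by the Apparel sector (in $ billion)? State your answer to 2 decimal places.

I − A =
  [   0.90    -0.25    -0.35]
  [  -0.15     0.95    -0.10]
  [  -0.25    -0.10     1.00]
Cofactors of I−A, C_ij = (−1)^(i+j)·(minor ij) (rows/columns in the sector order above):
  C_11 = (0.95)(1.00) − (-0.10)(-0.10) = 0.9400
  C_12 = −[(-0.15)(1.00) − (-0.10)(-0.25)] = 0.1750
  C_13 = (-0.15)(-0.10) − (0.95)(-0.25) = 0.2525
  C_21 = −[(-0.25)(1.00) − (-0.35)(-0.10)] = 0.2850
  C_22 = (0.90)(1.00) − (-0.35)(-0.25) = 0.8125
  C_23 = −[(0.90)(-0.10) − (-0.25)(-0.25)] = 0.1525
  C_31 = (-0.25)(-0.10) − (-0.35)(0.95) = 0.3575
  C_32 = −[(0.90)(-0.10) − (-0.35)(-0.15)] = 0.1425
  C_33 = (0.90)(0.95) − (-0.25)(-0.15) = 0.8175
det(I−A) = Σ_j (I−A)_1j·C_1j = (0.90)(0.9400) + (-0.25)(0.1750) + (-0.35)(0.2525) = 0.713875
adj(I−A) = Cᵀ =
  [ 0.9400   0.2850   0.3575]
  [ 0.1750   0.8125   0.1425]
  [ 0.2525   0.1525   0.8175]
(I − A)⁻¹ = adj(I−A) / det(I−A) ≈
  [   1.3168     0.3992     0.5008]
  [   0.2451     1.1382     0.1996]
  [   0.3537     0.2136     1.1452]
First solve x = (I − A)⁻¹ d = adj(I−A)·d / det(I−A); in particular x_2 = (0.1750·90 + 0.8125·50 + 0.1425·85) / 0.713875 = 68.4875 / 0.713875 ≈ 95.9377.
Intermediate flow from 1 to 2: z_12 = a_12 · x_2 = 0.25 × 68.4875 / 0.713875 = 17.121875 / 0.713875 ≈ 23.98.

z_12 = 23.98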